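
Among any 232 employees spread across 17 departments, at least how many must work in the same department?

14

If each of the 17 departments held at most 13, the total would be at most 17 × 13 = 221 < 232, a contradiction.
So at least one holds ⌈232/17⌉ = 14.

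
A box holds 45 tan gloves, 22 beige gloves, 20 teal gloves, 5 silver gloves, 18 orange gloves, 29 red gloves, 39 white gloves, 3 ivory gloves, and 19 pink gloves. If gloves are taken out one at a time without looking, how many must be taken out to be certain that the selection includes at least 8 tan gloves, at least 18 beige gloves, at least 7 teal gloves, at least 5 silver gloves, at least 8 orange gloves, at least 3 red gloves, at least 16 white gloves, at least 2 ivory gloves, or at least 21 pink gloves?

The worst case stops just short of every target: 7 tan, 17 beige, 6 teal, 4 silver, 7 orange, 2 red, 15 white, 1 ivory, all 19 pink — 7 + 17 + 6 + 4 + 7 + 2 + 15 + 1 + 19 = 78 gloves.
One more glove must push some color to its target, so 78 + 1 = 79.

79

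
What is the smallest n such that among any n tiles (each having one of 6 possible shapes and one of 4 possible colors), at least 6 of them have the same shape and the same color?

121

There are 6 × 4 = 24 (shape, color) combinations acting as pigeonholes.
With 24 × 5 = 120 tiles we could place exactly 5 in each, with no (shape, color) pair reaching 6.
One more forces some (shape, color) pair to hold 6, so 120 + 1 = 121.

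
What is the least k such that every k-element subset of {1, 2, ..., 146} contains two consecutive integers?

74

Partition {1, …, 146} into 73 pairs: {1,2}, {3,4}, …, {145,146}.
Choosing 73 integers — say the 73 even numbers 2, 4, …, 146 — takes one from each pair and avoids the property.
Choosing 74 forces two into the same pair by pigeonhole, and those are consecutive. So 74.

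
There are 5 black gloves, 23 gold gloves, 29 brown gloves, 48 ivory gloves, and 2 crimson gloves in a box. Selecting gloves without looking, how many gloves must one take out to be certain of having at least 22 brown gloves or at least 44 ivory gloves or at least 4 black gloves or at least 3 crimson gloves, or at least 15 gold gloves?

84

The worst case stops just short of every target: 3 black, 14 gold, 21 brown, 43 ivory, 2 crimson — 3 + 14 + 21 + 43 + 2 = 83 gloves.
One more glove must push some color to its target, so 83 + 1 = 84.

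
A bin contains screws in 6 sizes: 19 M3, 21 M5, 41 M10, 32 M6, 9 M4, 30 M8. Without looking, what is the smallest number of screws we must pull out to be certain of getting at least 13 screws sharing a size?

70

Treat the 6 sizes as pigeonholes.
In the worst case we take at most 12 of each size, but all 9 M4 (fewer than 12), giving 12 + 12 + 12 + 12 + 9 + 12 = 69.
One more screw then forces some size to 13, so 69 + 1 = 70.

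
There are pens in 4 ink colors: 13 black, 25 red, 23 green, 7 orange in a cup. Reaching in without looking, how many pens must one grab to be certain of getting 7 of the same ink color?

The worst case takes 6 pens of each ink color without reaching 7 of any: 4 × 6 = 24.
The next pen must bring some ink color to 7, so 24 + 1 = 25.

25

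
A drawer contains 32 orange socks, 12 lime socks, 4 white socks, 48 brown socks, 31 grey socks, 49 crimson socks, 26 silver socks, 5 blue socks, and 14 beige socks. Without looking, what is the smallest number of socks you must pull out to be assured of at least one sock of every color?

The hardest color to obtain is white: we could draw every other sock first — 221 − 4 = 217 socks — without a single white one.
The next draw must be white, so 217 + 1 = 218.

218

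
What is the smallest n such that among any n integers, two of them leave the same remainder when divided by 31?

32

There are 31 residue classes modulo 31 acting as pigeonholes.
With 31 integers we could place one in each, avoiding any repeat.
One more forces some class to hold 2, so 31 + 1 = 32.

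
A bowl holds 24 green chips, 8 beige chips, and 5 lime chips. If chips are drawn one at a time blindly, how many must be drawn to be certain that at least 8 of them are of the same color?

20

In the worst case we take at most 7 of each color, but all 5 lime (fewer than 7), giving 7 + 7 + 5 = 19.
One more chip then forces some color to 8, so 19 + 1 = 20.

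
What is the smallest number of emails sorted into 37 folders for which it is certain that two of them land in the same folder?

38

There are 37 folders acting as pigeonholes.
With 37 emails we could place one in each, avoiding any repeat.
One more forces some class to hold 2, so 37 + 1 = 38.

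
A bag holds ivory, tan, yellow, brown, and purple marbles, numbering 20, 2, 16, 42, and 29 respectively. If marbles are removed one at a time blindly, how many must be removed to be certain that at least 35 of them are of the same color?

102

Treat the 5 colors as pigeonholes.
In the worst case we take at most 34 of each color, but all 20 ivory, all 2 tan, all 16 yellow, and all 29 purple (fewer than 34), giving 20 + 2 + 16 + 34 + 29 = 101.
One more marble then forces some color to 35, so 101 + 1 = 102.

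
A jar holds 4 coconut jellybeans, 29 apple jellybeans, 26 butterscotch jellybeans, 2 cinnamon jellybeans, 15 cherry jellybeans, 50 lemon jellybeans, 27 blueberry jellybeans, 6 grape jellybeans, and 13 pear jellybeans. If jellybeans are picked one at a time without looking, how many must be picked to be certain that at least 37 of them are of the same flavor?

159

In the worst case we take at most 36 of each flavor, but all 4 coconut, all 29 apple, all 26 butterscotch, all 2 cinnamon, all 15 cherry, all 27 blueberry, all 6 grape, and all 13 pear (fewer than 36), giving 4 + 29 + 26 + 2 + 15 + 36 + 27 + 6 + 13 = 158.
One more jellybean then forces some flavor to 37, so 158 + 1 = 159.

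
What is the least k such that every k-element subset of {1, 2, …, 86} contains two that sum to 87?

44

Partition {1, …, 86} into 43 pairs: {1,86}, {2,85}, …, {43,44}.
Choosing 43 integers — say the integers 1 through 43 — takes one from each pair and avoids the property.
Choosing 44 forces two into the same pair by pigeonhole, and those sum to 87. So 44.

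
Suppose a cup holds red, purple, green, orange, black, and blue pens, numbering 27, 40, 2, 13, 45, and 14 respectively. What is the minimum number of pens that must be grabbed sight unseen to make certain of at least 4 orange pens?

The worst case draws every non-orange pen first: 27 + 40 + 2 + 45 + 14 = 128.
The next 4 draws are then forced to be orange, giving 128 + 4 = 132.

132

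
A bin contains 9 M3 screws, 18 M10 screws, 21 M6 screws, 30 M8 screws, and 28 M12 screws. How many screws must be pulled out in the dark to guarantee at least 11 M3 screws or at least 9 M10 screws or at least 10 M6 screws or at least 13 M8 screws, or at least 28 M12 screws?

The worst case stops just short of every target: all 9 M3, 8 M10, 9 M6, 12 M8, 27 M12 — 9 + 8 + 9 + 12 + 27 = 65 screws.
One more screw must push some size to its target, so 65 + 1 = 66.

66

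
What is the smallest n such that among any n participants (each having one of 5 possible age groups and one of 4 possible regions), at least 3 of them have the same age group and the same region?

41

There are 5 × 4 = 20 (age group, region) combinations acting as pigeonholes.
With 20 × 2 = 40 participants we could place exactly 2 in each, with no (age group, region) pair reaching 3.
One more forces some (age group, region) pair to hold 3, so 40 + 1 = 41.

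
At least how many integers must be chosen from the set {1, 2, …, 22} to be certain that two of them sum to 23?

Partition {1, …, 22} into 11 pairs: {1,22}, {2,21}, …, {11,12}.
Choosing 11 integers — say the integers 1 through 11 — takes one from each pair and avoids the property.
Choosing 12 forces two into the same pair by pigeonhole, and those sum to 23. So 12.

12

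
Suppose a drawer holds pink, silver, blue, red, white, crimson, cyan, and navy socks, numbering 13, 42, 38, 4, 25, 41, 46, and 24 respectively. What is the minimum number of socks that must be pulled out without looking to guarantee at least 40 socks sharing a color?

In the worst case we take at most 39 of each color, but all 13 pink, all 38 blue, all 4 red, all 25 white, and all 24 navy (fewer than 39), giving 13 + 39 + 38 + 4 + 25 + 39 + 39 + 24 = 221.
One more sock then forces some color to 40, so 221 + 1 = 222.

222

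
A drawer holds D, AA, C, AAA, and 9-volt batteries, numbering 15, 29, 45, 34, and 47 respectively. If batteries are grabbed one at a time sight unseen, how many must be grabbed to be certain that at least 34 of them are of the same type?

144

In the worst case we take at most 33 of each type, but all 15 D and all 29 AA (fewer than 33), giving 15 + 29 + 33 + 33 + 33 = 143.
One more battery then forces some type to 34, so 143 + 1 = 144.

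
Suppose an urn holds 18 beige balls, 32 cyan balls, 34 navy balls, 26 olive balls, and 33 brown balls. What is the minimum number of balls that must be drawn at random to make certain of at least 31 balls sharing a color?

In the worst case we take at most 30 of each color, but all 18 beige and all 26 olive (fewer than 30), giving 18 + 30 + 30 + 26 + 30 = 134.
One more ball then forces some color to 31, so 134 + 1 = 135.

135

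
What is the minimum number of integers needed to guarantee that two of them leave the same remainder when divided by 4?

5

There are 4 residue classes modulo 4 acting as pigeonholes.
With 4 integers we could place one in each, avoiding any repeat.
One more forces some class to hold 2, so 4 + 1 = 5.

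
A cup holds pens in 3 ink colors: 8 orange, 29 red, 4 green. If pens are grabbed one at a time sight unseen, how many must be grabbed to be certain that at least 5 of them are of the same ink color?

13

The worst case takes 4 pens of each ink color without reaching 5 of any: 3 × 4 = 12.
The next pen must bring some ink color to 5, so 12 + 1 = 13.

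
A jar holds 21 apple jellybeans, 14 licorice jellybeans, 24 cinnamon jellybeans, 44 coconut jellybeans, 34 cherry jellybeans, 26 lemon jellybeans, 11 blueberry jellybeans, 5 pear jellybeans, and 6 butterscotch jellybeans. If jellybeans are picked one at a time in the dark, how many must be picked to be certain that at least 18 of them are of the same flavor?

Treat the 9 flavors as pigeonholes.
In the worst case we take at most 17 of each flavor, but all 14 licorice, all 11 blueberry, all 5 pear, and all 6 butterscotch (fewer than 17), giving 17 + 14 + 17 + 17 + 17 + 17 + 11 + 5 + 6 = 121.
One more jellybean then forces some flavor to 18, so 121 + 1 = 122.

122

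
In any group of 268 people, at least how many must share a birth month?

There are 12 months of the year, which serve as the pigeonholes.
If each of the 12 months of the year held at most 22, the total would be at most 12 × 22 = 264 < 268, a contradiction.
So at least one holds ⌈268/12⌉ = 23.

23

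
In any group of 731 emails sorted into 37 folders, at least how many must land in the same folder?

20

If each of the 37 folders held at most 19, the total would be at most 37 × 19 = 703 < 731, a contradiction.
So at least one holds ⌈731/37⌉ = 20.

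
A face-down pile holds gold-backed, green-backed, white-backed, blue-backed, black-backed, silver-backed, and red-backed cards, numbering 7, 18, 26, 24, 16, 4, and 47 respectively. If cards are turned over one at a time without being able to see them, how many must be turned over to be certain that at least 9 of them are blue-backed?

127

The worst case draws every non-blue-backed card first: 7 + 18 + 26 + 16 + 4 + 47 = 118.
The next 9 draws are then forced to be blue-backed, giving 118 + 9 = 127.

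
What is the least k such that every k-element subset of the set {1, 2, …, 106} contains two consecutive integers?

Partition {1, …, 106} into 53 pairs: {1,2}, {3,4}, …, {105,106}.
Choosing 53 integers — say the 53 even numbers 2, 4, …, 106 — takes one from each pair and avoids the property.
Choosing 54 forces two into the same pair by pigeonhole, and those are consecutive. So 54.

54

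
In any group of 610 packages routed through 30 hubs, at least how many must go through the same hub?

The 610 packages fall into 30 hubs.
If each of the 30 hubs held at most 20, the total would be at most 30 × 20 = 600 < 610, a contradiction.
So at least one holds ⌈610/30⌉ = 21.

21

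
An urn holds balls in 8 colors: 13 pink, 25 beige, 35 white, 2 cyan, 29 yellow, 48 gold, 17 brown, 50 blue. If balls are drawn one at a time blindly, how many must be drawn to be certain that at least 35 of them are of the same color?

In the worst case we take at most 34 of each color, but all 13 pink, all 25 beige, all 2 cyan, all 29 yellow, and all 17 brown (fewer than 34), giving 13 + 25 + 34 + 2 + 29 + 34 + 17 + 34 = 188.
One more ball then forces some color to 35, so 188 + 1 = 189.

189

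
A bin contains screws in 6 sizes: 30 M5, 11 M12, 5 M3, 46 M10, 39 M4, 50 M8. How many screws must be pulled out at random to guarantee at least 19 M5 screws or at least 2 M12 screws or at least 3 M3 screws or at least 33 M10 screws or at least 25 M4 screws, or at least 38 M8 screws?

Each of the 6 sizes has its own threshold; avoid all of them simultaneously.
The worst case stops just short of every target: 18 M5, 1 M12, 2 M3, 32 M10, 24 M4, 37 M8 — 18 + 1 + 2 + 32 + 24 + 37 = 114 screws.
One more screw must push some size to its target, so 114 + 1 = 115.

115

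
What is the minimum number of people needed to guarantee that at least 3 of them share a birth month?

25

There are 12 months of the year acting as pigeonholes.
With 12 × 2 = 24 people we could place exactly 2 in each, with no class reaching 3.
One more forces some class to hold 3, so 24 + 1 = 25.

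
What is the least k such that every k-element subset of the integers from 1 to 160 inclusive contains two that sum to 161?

81

Partition {1, …, 160} into 80 pairs: {1,160}, {2,159}, …, {80,81}.
Choosing 80 integers — say the integers 1 through 80 — takes one from each pair and avoids the property.
Choosing 81 forces two into the same pair by pigeonhole, and those sum to 161. So 81.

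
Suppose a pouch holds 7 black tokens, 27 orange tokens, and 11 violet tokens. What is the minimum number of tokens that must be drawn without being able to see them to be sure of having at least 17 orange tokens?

35

The worst case draws every non-orange token first: 7 + 11 = 18.
The next 17 draws are then forced to be orange, giving 18 + 17 = 35.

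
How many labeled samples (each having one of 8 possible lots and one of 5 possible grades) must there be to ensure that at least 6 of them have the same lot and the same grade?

201

There are 8 × 5 = 40 (lot, grade) combinations acting as pigeonholes.
With 40 × 5 = 200 labeled samples we could place exactly 5 in each, with no (lot, grade) pair reaching 6.
One more forces some (lot, grade) pair to hold 6, so 200 + 1 = 201.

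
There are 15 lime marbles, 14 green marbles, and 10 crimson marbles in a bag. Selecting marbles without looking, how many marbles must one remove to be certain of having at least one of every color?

The hardest color to obtain is crimson: we could draw every other marble first — 39 − 10 = 29 marbles — without a single crimson one.
The next draw must be crimson, so 29 + 1 = 30.

30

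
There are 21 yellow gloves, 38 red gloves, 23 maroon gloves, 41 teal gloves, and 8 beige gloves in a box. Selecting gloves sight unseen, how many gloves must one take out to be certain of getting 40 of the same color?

In the worst case we take at most 39 of each color, but all 21 yellow, all 38 red, all 23 maroon, and all 8 beige (fewer than 39), giving 21 + 38 + 23 + 39 + 8 = 129.
One more glove then forces some color to 40, so 129 + 1 = 130.

130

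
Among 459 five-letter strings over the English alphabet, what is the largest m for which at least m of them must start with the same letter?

If each of the 26 possible first letters held at most 17, the total would be at most 26 × 17 = 442 < 459, a contradiction.
So at least one holds ⌈459/26⌉ = 18.

18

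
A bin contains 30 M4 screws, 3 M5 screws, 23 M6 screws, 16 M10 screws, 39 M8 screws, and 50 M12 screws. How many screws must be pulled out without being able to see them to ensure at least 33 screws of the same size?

In the worst case we take at most 32 of each size, but all 30 M4, all 3 M5, all 23 M6, and all 16 M10 (fewer than 32), giving 30 + 3 + 23 + 16 + 32 + 32 = 136.
One more screw then forces some size to 33, so 136 + 1 = 137.

137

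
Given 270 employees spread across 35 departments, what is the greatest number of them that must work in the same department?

The 270 employees fall into 35 departments.
If each of the 35 departments held at most 7, the total would be at most 35 × 7 = 245 < 270, a contradiction.
So at least one holds ⌈270/35⌉ = 8.

8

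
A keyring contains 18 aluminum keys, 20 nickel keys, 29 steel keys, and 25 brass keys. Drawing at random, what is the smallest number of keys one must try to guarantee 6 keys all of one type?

The worst case takes 5 keys of each type without reaching 6 of any: 4 × 5 = 20.
The next key must bring some type to 6, so 20 + 1 = 21.

21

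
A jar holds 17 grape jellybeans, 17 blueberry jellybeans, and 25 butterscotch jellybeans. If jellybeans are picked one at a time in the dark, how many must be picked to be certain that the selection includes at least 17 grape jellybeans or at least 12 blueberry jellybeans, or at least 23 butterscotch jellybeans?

50

The worst case stops just short of every target: 16 grape, 11 blueberry, 22 butterscotch — 16 + 11 + 22 = 49 jellybeans.
One more jellybean must push some flavor to its target, so 49 + 1 = 50.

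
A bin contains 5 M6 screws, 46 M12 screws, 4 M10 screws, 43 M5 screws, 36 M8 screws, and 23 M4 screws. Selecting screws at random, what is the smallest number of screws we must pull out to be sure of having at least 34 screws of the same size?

132

In the worst case we take at most 33 of each size, but all 5 M6, all 4 M10, and all 23 M4 (fewer than 33), giving 5 + 33 + 4 + 33 + 33 + 23 = 131.
One more screw then forces some size to 34, so 131 + 1 = 132.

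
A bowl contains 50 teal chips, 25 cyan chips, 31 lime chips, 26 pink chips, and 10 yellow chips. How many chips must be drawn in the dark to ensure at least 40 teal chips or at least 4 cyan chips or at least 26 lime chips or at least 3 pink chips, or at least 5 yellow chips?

74

The worst case stops just short of every target: 39 teal, 3 cyan, 25 lime, 2 pink, 4 yellow — 39 + 3 + 25 + 2 + 4 = 73 chips.
One more chip must push some color to its target, so 73 + 1 = 74.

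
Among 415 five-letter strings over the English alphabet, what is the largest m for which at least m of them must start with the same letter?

There are 26 possible first letters, which serve as the pigeonholes.
If each of the 26 possible first letters held at most 15, the total would be at most 26 × 15 = 390 < 415, a contradiction.
So at least one holds ⌈415/26⌉ = 16.

16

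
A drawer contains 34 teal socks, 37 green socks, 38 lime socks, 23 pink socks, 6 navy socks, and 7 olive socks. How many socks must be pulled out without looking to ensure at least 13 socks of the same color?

Treat the 6 colors as pigeonholes.
In the worst case we take at most 12 of each color, but all 6 navy and all 7 olive (fewer than 12), giving 12 + 12 + 12 + 12 + 6 + 7 = 61.
One more sock then forces some color to 13, so 61 + 1 = 62.

62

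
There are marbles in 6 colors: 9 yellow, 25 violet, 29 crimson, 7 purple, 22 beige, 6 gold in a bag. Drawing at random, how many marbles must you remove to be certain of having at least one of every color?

The hardest color to obtain is gold: we could draw every other marble first — 98 − 6 = 92 marbles — without a single gold one.
The next draw must be gold, so 92 + 1 = 93.

93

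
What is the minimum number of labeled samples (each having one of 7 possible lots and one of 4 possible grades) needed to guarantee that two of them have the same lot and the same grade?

29

There are 7 × 4 = 28 (lot, grade) combinations acting as pigeonholes.
With 28 labeled samples we could place one in each, avoiding any repeat.
One more forces some (lot, grade) pair to hold 2, so 28 + 1 = 29.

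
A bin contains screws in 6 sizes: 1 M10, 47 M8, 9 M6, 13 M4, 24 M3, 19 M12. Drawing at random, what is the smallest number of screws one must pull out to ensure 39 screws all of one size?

105

Treat the 6 sizes as pigeonholes.
In the worst case we take at most 38 of each size, but all 1 M10, all 9 M6, all 13 M4, all 24 M3, and all 19 M12 (fewer than 38), giving 1 + 38 + 9 + 13 + 24 + 19 = 104.
One more screw then forces some size to 39, so 104 + 1 = 105.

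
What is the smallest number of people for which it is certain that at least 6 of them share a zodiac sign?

61

There are 12 zodiac signs acting as pigeonholes.
With 12 × 5 = 60 people we could place exactly 5 in each, with no class reaching 6.
One more forces some class to hold 6, so 60 + 1 = 61.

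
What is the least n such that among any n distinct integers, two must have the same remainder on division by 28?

Use the pigeonhole principle on residue classes: two integers differ by a multiple of 28 exactly when they share a remainder mod 28.
There are 28 residue classes mod 28, so 28 integers can all lie in distinct classes.
One more integer must repeat a residue, giving a difference divisible by 28. So n = 28 + 1 = 29.

29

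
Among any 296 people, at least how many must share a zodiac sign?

25

If each of the 12 zodiac signs held at most 24, the total would be at most 12 × 24 = 288 < 296, a contradiction.
So at least one holds ⌈296/12⌉ = 25.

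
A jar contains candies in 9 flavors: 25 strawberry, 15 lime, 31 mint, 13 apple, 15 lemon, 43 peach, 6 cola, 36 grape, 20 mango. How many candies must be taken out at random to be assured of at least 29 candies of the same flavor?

179

In the worst case we take at most 28 of each flavor, but all 25 strawberry, all 15 lime, all 13 apple, all 15 lemon, all 6 cola, and all 20 mango (fewer than 28), giving 25 + 15 + 28 + 13 + 15 + 28 + 6 + 28 + 20 = 178.
One more candy then forces some flavor to 29, so 178 + 1 = 179.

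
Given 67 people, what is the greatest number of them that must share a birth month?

6

There are 12 months of the year, which serve as the pigeonholes.
If each of the 12 months of the year held at most 5, the total would be at most 12 × 5 = 60 < 67, a contradiction.
So at least one holds ⌈67/12⌉ = 6.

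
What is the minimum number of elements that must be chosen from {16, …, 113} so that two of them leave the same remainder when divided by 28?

29

Group the integers by remainder mod 28; there are 28 residue classes, each nonempty in this range.
Choosing one from each class (28 integers) avoids any shared remainder.
One more choice must repeat a class, so two differ by a multiple of 28. Hence 28 + 1 = 29.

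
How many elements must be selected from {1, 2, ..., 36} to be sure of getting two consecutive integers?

19

Partition {1, …, 36} into 18 pairs: {1,2}, {3,4}, …, {35,36}.
Choosing 18 integers — say the 18 even numbers 2, 4, …, 36 — takes one from each pair and avoids the property.
Choosing 19 forces two into the same pair by pigeonhole, and those are consecutive. So 19.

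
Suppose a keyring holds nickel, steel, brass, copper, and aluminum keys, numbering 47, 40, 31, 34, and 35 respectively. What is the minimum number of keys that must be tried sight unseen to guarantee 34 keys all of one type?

In the worst case we take at most 33 of each type, but all 31 brass (fewer than 33), giving 33 + 33 + 31 + 33 + 33 = 163.
One more key then forces some type to 34, so 163 + 1 = 164.

164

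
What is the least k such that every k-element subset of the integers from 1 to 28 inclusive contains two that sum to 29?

Partition {1, …, 28} into 14 pairs: {1,28}, {2,27}, …, {14,15}.
Choosing 14 integers — say the integers 1 through 14 — takes one from each pair and avoids the property.
Choosing 15 forces two into the same pair by pigeonhole, and those sum to 29. So 15.

15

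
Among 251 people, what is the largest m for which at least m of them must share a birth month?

21

If each of the 12 months of the year held at most 20, the total would be at most 12 × 20 = 240 < 251, a contradiction.
So at least one holds ⌈251/12⌉ = 21.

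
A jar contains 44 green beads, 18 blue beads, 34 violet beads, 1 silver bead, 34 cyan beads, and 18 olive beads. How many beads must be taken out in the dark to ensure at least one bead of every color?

The hardest color to obtain is silver: we could draw every other bead first — 149 − 1 = 148 beads — without a single silver one.
The next draw must be silver, so 148 + 1 = 149.

149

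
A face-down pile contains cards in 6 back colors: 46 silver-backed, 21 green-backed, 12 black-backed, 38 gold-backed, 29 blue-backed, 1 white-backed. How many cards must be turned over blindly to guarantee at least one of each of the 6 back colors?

The hardest back color to obtain is white-backed: we could draw every other card first — 147 − 1 = 146 cards — without a single white-backed one.
The next draw must be white-backed, so 146 + 1 = 147.

147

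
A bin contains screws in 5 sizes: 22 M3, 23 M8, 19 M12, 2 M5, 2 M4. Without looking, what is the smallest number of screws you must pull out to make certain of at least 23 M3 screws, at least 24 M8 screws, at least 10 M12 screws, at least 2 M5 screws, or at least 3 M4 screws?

The worst case stops just short of every target: 22 M3, 23 M8, 9 M12, 1 M5, 2 M4 — 22 + 23 + 9 + 1 + 2 = 57 screws.
One more screw must push some size to its target, so 57 + 1 = 58.

58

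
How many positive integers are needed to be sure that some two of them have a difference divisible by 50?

51

Two integers differ by a multiple of 50 exactly when they share a remainder mod 50.
There are 50 residue classes mod 50, so 50 integers can all lie in distinct classes.
One more integer must repeat a residue, giving a difference divisible by 50. So n = 50 + 1 = 51.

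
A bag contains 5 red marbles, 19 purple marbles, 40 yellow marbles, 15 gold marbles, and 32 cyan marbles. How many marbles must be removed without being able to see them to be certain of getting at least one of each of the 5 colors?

107

The hardest color to obtain is red: we could draw every other marble first — 111 − 5 = 106 marbles — without a single red one.
The next draw must be red, so 106 + 1 = 107.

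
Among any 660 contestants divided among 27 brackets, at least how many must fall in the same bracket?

25

If each of the 27 brackets held at most 24, the total would be at most 27 × 24 = 648 < 660, a contradiction.
So at least one holds ⌈660/27⌉ = 25.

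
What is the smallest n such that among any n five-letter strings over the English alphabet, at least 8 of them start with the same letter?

There are 26 possible first letters acting as pigeonholes.
With 26 × 7 = 182 five-letter strings over the English alphabet we could place exactly 7 in each, with no class reaching 8.
One more forces some class to hold 8, so 182 + 1 = 183.

183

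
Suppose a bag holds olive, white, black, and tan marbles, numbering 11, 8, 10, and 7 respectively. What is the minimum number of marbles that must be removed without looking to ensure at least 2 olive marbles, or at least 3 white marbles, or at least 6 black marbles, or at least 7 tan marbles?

Each of the 4 colors has its own threshold; avoid all of them simultaneously.
The worst case stops just short of every target: 1 olive, 2 white, 5 black, 6 tan — 1 + 2 + 5 + 6 = 14 marbles.
One more marble must push some color to its target, so 14 + 1 = 15.

15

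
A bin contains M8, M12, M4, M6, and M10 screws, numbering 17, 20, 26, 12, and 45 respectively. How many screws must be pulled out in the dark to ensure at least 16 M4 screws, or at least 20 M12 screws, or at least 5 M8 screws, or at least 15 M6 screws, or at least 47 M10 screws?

Each of the 5 sizes has its own threshold; avoid all of them simultaneously.
The worst case stops just short of every target: 4 M8, 19 M12, 15 M4, all 12 M6, all 45 M10 — 4 + 19 + 15 + 12 + 45 = 95 screws.
One more screw must push some size to its target, so 95 + 1 = 96.

96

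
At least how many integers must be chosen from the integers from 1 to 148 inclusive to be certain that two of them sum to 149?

Partition {1, …, 148} into 74 pairs: {1,148}, {2,147}, …, {74,75}.
Choosing 74 integers — say the integers 1 through 74 — takes one from each pair and avoids the property.
Choosing 75 forces two into the same pair by pigeonhole, and those sum to 149. So 75.

75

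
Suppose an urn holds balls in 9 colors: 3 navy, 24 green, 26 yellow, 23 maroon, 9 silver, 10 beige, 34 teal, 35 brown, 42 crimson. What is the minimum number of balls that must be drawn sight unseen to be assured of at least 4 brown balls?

175

The worst case draws every non-brown ball first: 3 + 24 + 26 + 23 + 9 + 10 + 34 + 42 = 171.
The next 4 draws are then forced to be brown, giving 171 + 4 = 175.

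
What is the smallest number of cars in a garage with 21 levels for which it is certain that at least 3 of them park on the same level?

43

There are 21 levels acting as pigeonholes.
With 21 × 2 = 42 cars we could place exactly 2 in each, with no class reaching 3.
One more forces some class to hold 3, so 42 + 1 = 43.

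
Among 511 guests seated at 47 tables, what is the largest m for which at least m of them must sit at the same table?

If each of the 47 tables held at most 10, the total would be at most 47 × 10 = 470 < 511, a contradiction.
So at least one holds ⌈511/47⌉ = 11.

11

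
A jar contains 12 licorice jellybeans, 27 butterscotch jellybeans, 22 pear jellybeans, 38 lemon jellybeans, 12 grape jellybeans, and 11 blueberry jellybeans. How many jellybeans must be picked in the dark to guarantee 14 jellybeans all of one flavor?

75

Treat the 6 flavors as pigeonholes.
In the worst case we take at most 13 of each flavor, but all 12 licorice, all 12 grape, and all 11 blueberry (fewer than 13), giving 12 + 13 + 13 + 13 + 12 + 11 = 74.
One more jellybean then forces some flavor to 14, so 74 + 1 = 75.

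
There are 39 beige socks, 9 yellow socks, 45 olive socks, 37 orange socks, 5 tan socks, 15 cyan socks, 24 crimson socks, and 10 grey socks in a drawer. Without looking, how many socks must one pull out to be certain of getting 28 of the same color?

Treat the 8 colors as pigeonholes.
In the worst case we take at most 27 of each color, but all 9 yellow, all 5 tan, all 15 cyan, all 24 crimson, and all 10 grey (fewer than 27), giving 27 + 9 + 27 + 27 + 5 + 15 + 24 + 10 = 144.
One more sock then forces some color to 28, so 144 + 1 = 145.

145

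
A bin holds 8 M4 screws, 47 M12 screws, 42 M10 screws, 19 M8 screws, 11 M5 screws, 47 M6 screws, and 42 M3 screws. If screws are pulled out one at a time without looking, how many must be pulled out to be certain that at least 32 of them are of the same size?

163

In the worst case we take at most 31 of each size, but all 8 M4, all 19 M8, and all 11 M5 (fewer than 31), giving 8 + 31 + 31 + 19 + 11 + 31 + 31 = 162.
One more screw then forces some size to 32, so 162 + 1 = 163.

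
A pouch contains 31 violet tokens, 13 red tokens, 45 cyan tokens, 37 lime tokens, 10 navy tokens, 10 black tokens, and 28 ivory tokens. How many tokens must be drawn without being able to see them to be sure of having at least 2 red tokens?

163

To avoid red tokens as long as possible, exhaust the other 6 colors first.
The worst case draws every non-red token first: 31 + 45 + 37 + 10 + 10 + 28 = 161.
The next 2 draws are then forced to be red, giving 161 + 2 = 163.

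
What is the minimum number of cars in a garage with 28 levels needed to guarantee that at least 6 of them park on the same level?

141

There are 28 levels acting as pigeonholes.
With 28 × 5 = 140 cars we could place exactly 5 in each, with no class reaching 6.
One more forces some class to hold 6, so 140 + 1 = 141.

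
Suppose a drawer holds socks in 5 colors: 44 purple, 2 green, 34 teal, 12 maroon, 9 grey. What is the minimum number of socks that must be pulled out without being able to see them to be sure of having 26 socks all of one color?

Treat the 5 colors as pigeonholes.
In the worst case we take at most 25 of each color, but all 2 green, all 12 maroon, and all 9 grey (fewer than 25), giving 25 + 2 + 25 + 12 + 9 = 73.
One more sock then forces some color to 26, so 73 + 1 = 74.

74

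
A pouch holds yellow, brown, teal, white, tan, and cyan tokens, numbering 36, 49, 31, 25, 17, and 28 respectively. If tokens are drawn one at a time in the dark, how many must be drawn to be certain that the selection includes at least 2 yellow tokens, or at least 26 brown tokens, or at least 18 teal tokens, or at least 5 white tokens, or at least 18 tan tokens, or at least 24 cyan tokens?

88

The worst case stops just short of every target: 1 yellow, 25 brown, 17 teal, 4 white, 17 tan, 23 cyan — 1 + 25 + 17 + 4 + 17 + 23 = 87 tokens.
One more token must push some color to its target, so 87 + 1 = 88.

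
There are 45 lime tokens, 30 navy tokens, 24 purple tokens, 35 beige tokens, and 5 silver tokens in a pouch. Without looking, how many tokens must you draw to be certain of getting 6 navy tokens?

To avoid navy tokens as long as possible, exhaust the other 4 colors first.
The worst case draws every non-navy token first: 45 + 24 + 35 + 5 = 109.
The next 6 draws are then forced to be navy, giving 109 + 6 = 115.

115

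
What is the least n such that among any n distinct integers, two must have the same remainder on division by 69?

Two integers differ by a multiple of 69 exactly when they share a remainder mod 69.
There are 69 residue classes mod 69, so 69 integers can all lie in distinct classes.
One more integer must repeat a residue, giving a difference divisible by 69. So n = 69 + 1 = 70.

70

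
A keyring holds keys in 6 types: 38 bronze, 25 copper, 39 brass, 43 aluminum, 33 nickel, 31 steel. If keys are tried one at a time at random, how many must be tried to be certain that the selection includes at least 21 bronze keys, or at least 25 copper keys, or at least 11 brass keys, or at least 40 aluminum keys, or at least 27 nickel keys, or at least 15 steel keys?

Each of the 6 types has its own threshold; avoid all of them simultaneously.
The worst case stops just short of every target: 20 bronze, 24 copper, 10 brass, 39 aluminum, 26 nickel, 14 steel — 20 + 24 + 10 + 39 + 26 + 14 = 133 keys.
One more key must push some type to its target, so 133 + 1 = 134.

134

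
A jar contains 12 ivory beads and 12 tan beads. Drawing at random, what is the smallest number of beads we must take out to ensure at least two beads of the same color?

Treat the 2 colors as pigeonholes.
The worst case takes 1 bead of each color without reaching 2 of any: 2 × 1 = 2.
The next bead must bring some color to 2, so 2 + 1 = 3.

3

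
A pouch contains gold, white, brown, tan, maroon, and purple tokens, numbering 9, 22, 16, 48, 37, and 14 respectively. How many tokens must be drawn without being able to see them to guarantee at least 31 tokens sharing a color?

122

In the worst case we take at most 30 of each color, but all 9 gold, all 22 white, all 16 brown, and all 14 purple (fewer than 30), giving 9 + 22 + 16 + 30 + 30 + 14 = 121.
One more token then forces some color to 31, so 121 + 1 = 122.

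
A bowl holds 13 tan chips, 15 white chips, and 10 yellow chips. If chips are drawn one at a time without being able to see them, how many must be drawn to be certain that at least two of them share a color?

The worst case takes 1 chip of each color without reaching 2 of any: 3 × 1 = 3.
The next chip must bring some color to 2, so 3 + 1 = 4.

4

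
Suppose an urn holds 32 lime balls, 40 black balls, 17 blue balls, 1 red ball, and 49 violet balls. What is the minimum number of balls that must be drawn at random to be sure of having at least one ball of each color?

The hardest color to obtain is red: we could draw every other ball first — 139 − 1 = 138 balls — without a single red one.
The next draw must be red, so 138 + 1 = 139.

139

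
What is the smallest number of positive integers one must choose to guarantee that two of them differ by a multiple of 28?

Use the pigeonhole principle on residue classes: two integers differ by a multiple of 28 exactly when they share a remainder mod 28.
There are 28 residue classes mod 28, so 28 integers can all lie in distinct classes.
One more integer must repeat a residue, giving a difference divisible by 28. So n = 28 + 1 = 29.

29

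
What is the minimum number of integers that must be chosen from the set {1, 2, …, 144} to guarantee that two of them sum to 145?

73

Partition {1, …, 144} into 72 pairs: {1,144}, {2,143}, …, {72,73}.
Choosing 72 integers — say the integers 1 through 72 — takes one from each pair and avoids the property.
Choosing 73 forces two into the same pair by pigeonhole, and those sum to 145. So 73.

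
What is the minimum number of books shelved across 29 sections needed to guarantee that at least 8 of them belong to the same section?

There are 29 sections acting as pigeonholes.
With 29 × 7 = 203 books we could place exactly 7 in each, with no class reaching 8.
One more forces some class to hold 8, so 203 + 1 = 204.

204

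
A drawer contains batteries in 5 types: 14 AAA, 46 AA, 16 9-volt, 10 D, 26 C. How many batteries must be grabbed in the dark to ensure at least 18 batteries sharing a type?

In the worst case we take at most 17 of each type, but all 14 AAA, all 16 9-volt, and all 10 D (fewer than 17), giving 14 + 17 + 16 + 10 + 17 = 74.
One more battery then forces some type to 18, so 74 + 1 = 75.

75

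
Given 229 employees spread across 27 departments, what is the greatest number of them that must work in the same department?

9

The 229 employees fall into 27 departments.
If each of the 27 departments held at most 8, the total would be at most 27 × 8 = 216 < 229, a contradiction.
So at least one holds ⌈229/27⌉ = 9.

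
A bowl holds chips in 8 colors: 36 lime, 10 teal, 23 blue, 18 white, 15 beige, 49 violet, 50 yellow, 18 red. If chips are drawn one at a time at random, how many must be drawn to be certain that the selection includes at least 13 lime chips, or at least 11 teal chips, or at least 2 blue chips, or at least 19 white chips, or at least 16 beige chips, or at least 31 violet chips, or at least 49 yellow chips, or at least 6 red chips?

Each of the 8 colors has its own threshold; avoid all of them simultaneously.
The worst case stops just short of every target: 12 lime, 10 teal, 1 blue, 18 white, 15 beige, 30 violet, 48 yellow, 5 red — 12 + 10 + 1 + 18 + 15 + 30 + 48 + 5 = 139 chips.
One more chip must push some color to its target, so 139 + 1 = 140.

140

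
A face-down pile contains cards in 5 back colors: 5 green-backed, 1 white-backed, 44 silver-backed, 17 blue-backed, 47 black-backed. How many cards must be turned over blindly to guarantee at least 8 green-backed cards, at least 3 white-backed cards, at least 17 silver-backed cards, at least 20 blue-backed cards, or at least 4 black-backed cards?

43

Each of the 5 back colors has its own threshold; avoid all of them simultaneously.
The worst case stops just short of every target: all 5 green-backed, all 1 white-backed, 16 silver-backed, all 17 blue-backed, 3 black-backed — 5 + 1 + 16 + 17 + 3 = 42 cards.
One more card must push some back color to its target, so 42 + 1 = 43.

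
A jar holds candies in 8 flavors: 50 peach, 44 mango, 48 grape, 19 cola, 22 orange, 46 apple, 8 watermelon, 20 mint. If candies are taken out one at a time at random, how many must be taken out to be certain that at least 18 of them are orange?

253

To avoid orange candies as long as possible, exhaust the other 7 flavors first.
The worst case draws every non-orange candy first: 50 + 44 + 48 + 19 + 46 + 8 + 20 = 235.
The next 18 draws are then forced to be orange, giving 235 + 18 = 253.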